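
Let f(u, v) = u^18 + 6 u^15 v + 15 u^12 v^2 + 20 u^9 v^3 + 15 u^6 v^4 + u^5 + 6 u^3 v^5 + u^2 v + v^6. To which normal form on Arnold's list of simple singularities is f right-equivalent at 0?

D7

The Hessian of f at 0 has rank 0. Corank 2; j^3 = u^2*v has shape L^2 M (L != M), so D-series; mu = 7 gives D_7.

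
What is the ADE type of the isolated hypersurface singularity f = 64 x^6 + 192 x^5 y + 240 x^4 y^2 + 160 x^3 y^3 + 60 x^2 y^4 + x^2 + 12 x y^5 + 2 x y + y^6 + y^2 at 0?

The Hessian of f at 0 has rank 1. Corank 1: A-series; mu = 5 gives A_5.

A_5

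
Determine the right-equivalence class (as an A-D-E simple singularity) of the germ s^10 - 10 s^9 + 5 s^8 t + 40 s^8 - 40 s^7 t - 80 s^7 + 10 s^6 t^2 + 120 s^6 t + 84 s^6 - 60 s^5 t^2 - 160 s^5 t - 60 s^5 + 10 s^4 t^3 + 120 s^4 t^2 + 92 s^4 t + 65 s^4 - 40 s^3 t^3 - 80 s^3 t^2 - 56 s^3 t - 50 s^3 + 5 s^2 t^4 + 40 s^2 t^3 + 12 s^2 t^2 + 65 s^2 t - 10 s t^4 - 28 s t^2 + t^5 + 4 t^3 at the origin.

The Hessian of f at 0 is [[0, 0], [0, 0]] with rank 0, so corank 2. A Groebner basis of the Jacobian ideal J(f) in C{s,t} is {s^3 - 210*s^2/59 + 109*s*t/59 - 10*t^2/59, s^2*t - 125*s^2/59 - 95*s*t/118 + 39*t^2/59, 1375*s^2/118 + s*t^2 - 3675*s*t/236 + 515*t^2/118, 16875*s^2/236 - 34375*s*t/472 + t^3 + 4175*t^2/236}; counting standard monomials gives mu = 6. Corank 2; j^3 = -(2*s - t)*(5*s - 2*t)^2 has shape L^2 M (L != M), so D-series; mu = 6 gives D_6.

D_6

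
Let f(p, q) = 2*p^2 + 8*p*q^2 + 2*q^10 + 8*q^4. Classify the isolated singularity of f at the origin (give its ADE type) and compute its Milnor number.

The Hessian of f at 0 has rank 1. Corank 1: A-series; mu = 9 gives A_9.

Type A9, Milnor number mu = 9.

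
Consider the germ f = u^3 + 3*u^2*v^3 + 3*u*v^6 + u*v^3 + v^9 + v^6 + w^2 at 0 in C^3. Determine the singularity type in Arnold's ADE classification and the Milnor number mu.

Type E7, Milnor number mu = 7.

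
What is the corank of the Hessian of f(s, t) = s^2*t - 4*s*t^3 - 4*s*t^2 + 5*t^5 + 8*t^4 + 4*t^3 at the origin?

The Hessian at 0 is [[0, 0], [0, 0]] of rank 0; hence corank 2.

2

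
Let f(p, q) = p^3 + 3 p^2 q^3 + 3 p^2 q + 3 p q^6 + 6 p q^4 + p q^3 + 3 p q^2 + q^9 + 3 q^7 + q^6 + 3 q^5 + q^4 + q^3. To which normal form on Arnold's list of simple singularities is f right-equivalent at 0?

E7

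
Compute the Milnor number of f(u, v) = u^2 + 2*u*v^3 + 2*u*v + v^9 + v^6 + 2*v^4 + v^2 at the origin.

The Hessian of f at 0 has rank 1. Corank 1: A-series; mu = 8 gives A_8.

8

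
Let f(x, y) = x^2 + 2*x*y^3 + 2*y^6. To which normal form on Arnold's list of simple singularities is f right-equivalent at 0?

A_5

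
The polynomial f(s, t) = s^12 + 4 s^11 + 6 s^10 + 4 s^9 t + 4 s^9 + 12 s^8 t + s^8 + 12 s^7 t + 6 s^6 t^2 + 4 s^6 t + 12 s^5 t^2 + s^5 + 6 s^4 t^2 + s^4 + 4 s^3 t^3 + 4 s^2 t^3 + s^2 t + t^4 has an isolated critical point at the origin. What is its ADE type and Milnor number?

The Hessian of f at 0 is [[0, 0], [0, 0]] with rank 0, so corank 2. A Groebner basis of the Jacobian ideal J(f) in C{s,t} is {s^3, s^2/4 + t^3, s*t}; counting standard monomials gives mu = 5. Corank 2; j^3 = s^2*t has shape L^2 M (L != M), so D-series; mu = 5 gives D_5.

Type D5, Milnor number mu = 5.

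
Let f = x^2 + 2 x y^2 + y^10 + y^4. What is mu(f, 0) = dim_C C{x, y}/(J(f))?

The Hessian of f at 0 has rank 1. Corank 1: A-series; mu = 9 gives A_9.

9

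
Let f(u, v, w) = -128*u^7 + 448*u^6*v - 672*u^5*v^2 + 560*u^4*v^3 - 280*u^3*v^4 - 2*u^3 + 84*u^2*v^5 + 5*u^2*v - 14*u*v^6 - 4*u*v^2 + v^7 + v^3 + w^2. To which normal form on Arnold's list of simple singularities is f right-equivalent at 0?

D_8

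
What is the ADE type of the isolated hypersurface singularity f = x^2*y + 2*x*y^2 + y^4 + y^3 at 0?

D_5

The Hessian of f at 0 has rank 0. Corank 2; j^3 = y*(x + y)^2 has shape L^2 M (L != M), so D-series; mu = 5 gives D_5.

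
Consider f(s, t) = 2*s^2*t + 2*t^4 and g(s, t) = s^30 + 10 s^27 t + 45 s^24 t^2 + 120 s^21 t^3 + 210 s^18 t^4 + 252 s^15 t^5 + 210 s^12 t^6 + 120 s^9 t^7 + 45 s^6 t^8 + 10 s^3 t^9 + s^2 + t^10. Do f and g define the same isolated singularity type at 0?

No.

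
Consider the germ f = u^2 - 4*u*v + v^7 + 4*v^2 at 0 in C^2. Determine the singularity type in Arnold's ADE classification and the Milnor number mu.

The Hessian of f at 0 has rank 1. Corank 1: A-series; mu = 6 gives A_6.

Type A_{6}, Milnor number mu = 6.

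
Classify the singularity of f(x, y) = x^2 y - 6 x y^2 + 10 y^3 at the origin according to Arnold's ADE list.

D_4

The Hessian of f at 0 has rank 0. Corank 2; j^3 = y*(x^2 - 6*x*y + 10*y^2) splits into three distinct lines over C (the quadratic factor has nonzero discriminant), so D_4.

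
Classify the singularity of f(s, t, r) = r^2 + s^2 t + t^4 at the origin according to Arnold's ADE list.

D_5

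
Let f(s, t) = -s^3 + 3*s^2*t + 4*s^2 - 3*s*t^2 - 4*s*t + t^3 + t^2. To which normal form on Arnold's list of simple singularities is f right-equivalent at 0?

A_{2}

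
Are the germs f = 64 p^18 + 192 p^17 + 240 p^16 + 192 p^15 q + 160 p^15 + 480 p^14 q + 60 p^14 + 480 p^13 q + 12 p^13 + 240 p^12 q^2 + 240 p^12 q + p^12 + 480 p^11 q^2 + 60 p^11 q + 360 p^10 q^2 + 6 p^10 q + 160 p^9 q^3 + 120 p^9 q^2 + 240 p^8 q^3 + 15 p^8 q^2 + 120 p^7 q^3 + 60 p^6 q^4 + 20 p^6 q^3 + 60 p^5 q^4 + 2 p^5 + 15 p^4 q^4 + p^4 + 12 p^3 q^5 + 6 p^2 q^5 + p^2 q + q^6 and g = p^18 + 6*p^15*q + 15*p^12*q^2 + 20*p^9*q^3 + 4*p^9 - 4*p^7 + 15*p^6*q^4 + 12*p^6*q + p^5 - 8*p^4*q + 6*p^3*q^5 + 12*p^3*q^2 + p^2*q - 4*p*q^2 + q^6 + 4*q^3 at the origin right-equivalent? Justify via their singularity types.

Yes.

The Hessian of f at 0 is [[0, 0], [0, 0]] with rank 0, so corank 2. A Groebner basis of the Jacobian ideal J(f) in C{p,q} is {p^2/6 + q^5, p^3, p*q}; counting standard monomials gives mu = 7. Corank 2; j^3 = p^2*q has shape L^2 M (L != M), so D-series; mu = 7 gives D_7. The Hessian of g at 0 is [[0, 0], [0, 0]] with rank 0, so corank 2. A Groebner basis of the Jacobian ideal J(g) in C{p,q} is {-p*q/16 + q^4 + q^2/8, p^3 + 32*p^2 - 128*p*q - 8*q^3 + 128*q^2, p^2*q + 32*p^2/3 - 128*p*q/3 - 4*q^3 + 128*q^2/3, 8*p^2/3 + p*q^2 - 32*p*q/3 - 2*q^3 + 32*q^2/3}; counting standard monomials gives mu = 7. Corank 2; j^3 = q*(p - 2*q)^2 has shape L^2 M (L != M), so D-series; mu = 7 gives D_7. Both have type D_7, hence right-equivalent.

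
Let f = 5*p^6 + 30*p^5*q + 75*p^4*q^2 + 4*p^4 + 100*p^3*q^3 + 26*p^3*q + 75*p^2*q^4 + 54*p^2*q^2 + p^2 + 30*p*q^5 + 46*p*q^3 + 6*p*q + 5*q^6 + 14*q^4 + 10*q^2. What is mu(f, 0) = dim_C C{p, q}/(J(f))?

The Hessian of f at 0 is [[2, 6], [6, 20]] with rank 2, so corank 0. A Groebner basis of the Jacobian ideal J(f) in C{p,q} is {p, q}; counting standard monomials gives mu = 1. Corank 0: nondegenerate Morse point, so A_1.

1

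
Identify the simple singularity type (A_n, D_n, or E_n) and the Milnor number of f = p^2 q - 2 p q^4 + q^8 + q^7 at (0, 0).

Type D9, Milnor number mu = 9.

The Hessian of f at 0 has rank 0. Corank 2; j^3 = p^2*q has shape L^2 M (L != M), so D-series; mu = 9 gives D_9.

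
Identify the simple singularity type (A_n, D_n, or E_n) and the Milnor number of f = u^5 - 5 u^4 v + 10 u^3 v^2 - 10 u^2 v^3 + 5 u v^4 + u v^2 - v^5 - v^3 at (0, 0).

Type D_6, Milnor number mu = 6.

The Hessian of f at 0 has rank 0. Corank 2; j^3 = v^2*(u - v) has shape L^2 M (L != M), so D-series; mu = 6 gives D_6.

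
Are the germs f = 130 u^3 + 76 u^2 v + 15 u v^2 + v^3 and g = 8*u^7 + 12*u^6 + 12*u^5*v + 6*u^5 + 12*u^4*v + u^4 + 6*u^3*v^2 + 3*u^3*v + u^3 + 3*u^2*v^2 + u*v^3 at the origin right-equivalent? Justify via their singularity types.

The Hessian of f at 0 has rank 0. Corank 2; j^3 = (5*u + v)*(26*u^2 + 10*u*v + v^2) splits into three distinct lines over C (the quadratic factor has nonzero discriminant), so D_4. The Hessian of g at 0 has rank 0. Corank 2; j^3 = u^3 is a perfect cube, so E-series; the 4-jet and mu = 7 give E_7. f is D_4 but g is E_7, hence not right-equivalent.

No.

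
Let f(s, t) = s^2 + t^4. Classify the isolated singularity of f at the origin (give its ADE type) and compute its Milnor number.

The Hessian of f at 0 has rank 1. Corank 1: A-series; mu = 3 gives A_3.

Type A_{3}, Milnor number mu = 3.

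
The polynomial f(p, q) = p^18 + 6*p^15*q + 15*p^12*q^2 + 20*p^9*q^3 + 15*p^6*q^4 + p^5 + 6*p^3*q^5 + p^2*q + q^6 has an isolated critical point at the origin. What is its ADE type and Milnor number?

The Hessian of f at 0 has rank 0. Corank 2; j^3 = p^2*q has shape L^2 M (L != M), so D-series; mu = 7 gives D_7.

Type D7, Milnor number mu = 7.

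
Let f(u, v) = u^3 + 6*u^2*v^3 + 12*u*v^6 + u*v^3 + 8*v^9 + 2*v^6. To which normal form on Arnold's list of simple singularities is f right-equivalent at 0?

The Hessian of f at 0 is [[0, 0], [0, 0]] with rank 0, so corank 2. A Groebner basis of the Jacobian ideal J(f) in C{u,v} is {u^3, u*v^2, 3*u^2 + v^3}; counting standard monomials gives mu = 7. Corank 2; j^3 = u^3 is a perfect cube, so E-series; the 4-jet and mu = 7 give E_7.

E_7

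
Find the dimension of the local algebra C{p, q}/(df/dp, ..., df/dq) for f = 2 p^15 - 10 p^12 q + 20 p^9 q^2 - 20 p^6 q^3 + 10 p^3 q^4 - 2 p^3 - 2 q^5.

The Hessian of f at 0 has rank 0. Corank 2; j^3 = -2*p^3 is a perfect cube, so E-series; the 5-jet and mu = 8 give E_8.

8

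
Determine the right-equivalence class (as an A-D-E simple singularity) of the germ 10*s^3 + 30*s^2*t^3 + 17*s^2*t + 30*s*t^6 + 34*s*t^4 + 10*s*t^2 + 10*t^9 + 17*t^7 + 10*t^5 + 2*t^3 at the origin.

D4

The Hessian of f at 0 is [[0, 0], [0, 0]] with rank 0, so corank 2. A Groebner basis of the Jacobian ideal J(f) in C{s,t} is {t^3, s^2 - 2*t^2/11, s*t + 5*t^2/11}; counting standard monomials gives mu = 4. Corank 2; j^3 = (2*s + t)*(5*s^2 + 6*s*t + 2*t^2) splits into three distinct lines over C (the quadratic factor has nonzero discriminant), so D_4.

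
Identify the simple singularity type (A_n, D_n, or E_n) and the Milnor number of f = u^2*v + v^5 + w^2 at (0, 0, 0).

Type D6, Milnor number mu = 6.

The Hessian of f at 0 has rank 1. Corank 2; j^3 = u^2*v has shape L^2 M (L != M), so D-series; mu = 6 gives D_6.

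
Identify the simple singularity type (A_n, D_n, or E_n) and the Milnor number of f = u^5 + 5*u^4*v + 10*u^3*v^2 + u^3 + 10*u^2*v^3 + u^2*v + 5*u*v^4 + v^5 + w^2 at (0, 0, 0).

The Hessian of f at 0 is [[0, 0, 0], [0, 0, 0], [0, 0, 2]] with rank 1, so corank 2. A Groebner basis of the Jacobian ideal J(f) in C{u,v,w} is {-u*v/5 + v^4, u*v^2, u^2 + u*v, w}; counting standard monomials gives mu = 6. Corank 2; j^3 = u^2*(u + v) has shape L^2 M (L != M), so D-series; mu = 6 gives D_6.

Type D6, Milnor number mu = 6.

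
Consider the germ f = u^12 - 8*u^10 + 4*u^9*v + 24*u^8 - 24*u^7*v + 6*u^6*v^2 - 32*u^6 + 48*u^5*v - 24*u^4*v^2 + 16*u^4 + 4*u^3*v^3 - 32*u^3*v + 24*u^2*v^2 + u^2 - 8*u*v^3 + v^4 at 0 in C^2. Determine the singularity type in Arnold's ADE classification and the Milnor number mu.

Type A3, Milnor number mu = 3.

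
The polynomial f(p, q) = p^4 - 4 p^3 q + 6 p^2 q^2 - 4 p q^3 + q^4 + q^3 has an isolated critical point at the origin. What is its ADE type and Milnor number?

The Hessian of f at 0 is [[0, 0], [0, 0]] with rank 0, so corank 2. A Groebner basis of the Jacobian ideal J(f) in C{p,q} is {p^3 - 3*p^2*q, q^2}; counting standard monomials gives mu = 6. Corank 2; j^3 = q^3 is a perfect cube, so E-series; the 4-jet and mu = 6 give E_6.

Type E_{6}, Milnor number mu = 6.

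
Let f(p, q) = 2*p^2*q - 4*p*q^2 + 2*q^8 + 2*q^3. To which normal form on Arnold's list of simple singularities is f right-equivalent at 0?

The Hessian of f at 0 has rank 0. Corank 2; j^3 = 2*q*(p - q)^2 has shape L^2 M (L != M), so D-series; mu = 9 gives D_9.

D_{9}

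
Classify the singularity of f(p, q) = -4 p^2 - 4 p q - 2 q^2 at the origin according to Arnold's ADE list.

A_{1}

The Hessian of f at 0 is [[-8, -4], [-4, -4]] with rank 2, so corank 0. A Groebner basis of the Jacobian ideal J(f) in C{p,q} is {p, q}; counting standard monomials gives mu = 1. Corank 0: nondegenerate Morse point, so A_1.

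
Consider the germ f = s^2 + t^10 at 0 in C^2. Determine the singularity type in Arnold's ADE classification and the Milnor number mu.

Type A_{9}, Milnor number mu = 9.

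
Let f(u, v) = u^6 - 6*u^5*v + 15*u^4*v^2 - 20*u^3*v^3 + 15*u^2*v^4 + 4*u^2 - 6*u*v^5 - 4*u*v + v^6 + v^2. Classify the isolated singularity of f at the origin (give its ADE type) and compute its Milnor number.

Type A_5, Milnor number mu = 5.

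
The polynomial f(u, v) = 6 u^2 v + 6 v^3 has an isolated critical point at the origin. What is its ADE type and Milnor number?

The Hessian of f at 0 has rank 0. Corank 2; j^3 = 6*v*(u^2 + v^2) splits into three distinct lines over C (the quadratic factor has nonzero discriminant), so D_4.

Type D_{4}, Milnor number mu = 4.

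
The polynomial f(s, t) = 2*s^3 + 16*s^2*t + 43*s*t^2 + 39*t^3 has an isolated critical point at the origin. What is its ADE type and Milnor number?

Type D_4, Milnor number mu = 4.

The Hessian of f at 0 is [[0, 0], [0, 0]] with rank 0, so corank 2. A Groebner basis of the Jacobian ideal J(f) in C{s,t} is {t^3, s^2 - 23*t^2/2, s*t + 7*t^2/2}; counting standard monomials gives mu = 4. Corank 2; j^3 = (s + 3*t)*(2*s^2 + 10*s*t + 13*t^2) splits into three distinct lines over C (the quadratic factor has nonzero discriminant), so D_4.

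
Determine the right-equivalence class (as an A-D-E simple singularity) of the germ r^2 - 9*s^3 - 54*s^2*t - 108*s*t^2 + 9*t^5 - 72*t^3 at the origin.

The Hessian of f at 0 is [[0, 0, 0], [0, 0, 0], [0, 0, 2]] with rank 1, so corank 2. A Groebner basis of the Jacobian ideal J(f) in C{s,t,r} is {t^4, s^2 + 4*s*t + 4*t^2, r}; counting standard monomials gives mu = 8. Corank 2; j^3 = -9*(s + 2*t)^3 is a perfect cube, so E-series; the 5-jet and mu = 8 give E_8.

E_8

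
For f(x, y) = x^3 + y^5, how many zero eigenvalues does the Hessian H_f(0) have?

2

The Hessian at 0 is [[0, 0], [0, 0]] of rank 0; hence corank 2.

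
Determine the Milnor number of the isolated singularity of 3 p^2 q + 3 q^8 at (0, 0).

9

The Hessian of f at 0 has rank 0. Corank 2; j^3 = 3*p^2*q has shape L^2 M (L != M), so D-series; mu = 9 gives D_9.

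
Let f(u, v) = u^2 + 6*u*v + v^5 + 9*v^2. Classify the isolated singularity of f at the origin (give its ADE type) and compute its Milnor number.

Type A4, Milnor number mu = 4.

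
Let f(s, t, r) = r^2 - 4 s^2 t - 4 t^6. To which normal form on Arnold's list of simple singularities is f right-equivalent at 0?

D_{7}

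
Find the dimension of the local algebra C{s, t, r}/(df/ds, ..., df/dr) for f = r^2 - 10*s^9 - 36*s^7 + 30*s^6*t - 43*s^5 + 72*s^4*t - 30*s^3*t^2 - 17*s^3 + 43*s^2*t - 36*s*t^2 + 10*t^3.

The Hessian of f at 0 has rank 1. Corank 2; j^3 = -(s - t)*(17*s^2 - 26*s*t + 10*t^2) splits into three distinct lines over C (the quadratic factor has nonzero discriminant), so D_4.

4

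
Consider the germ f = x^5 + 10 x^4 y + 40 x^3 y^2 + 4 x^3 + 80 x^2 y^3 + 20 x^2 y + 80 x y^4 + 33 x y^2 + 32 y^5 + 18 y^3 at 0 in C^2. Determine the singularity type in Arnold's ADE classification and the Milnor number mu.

Type D_{6}, Milnor number mu = 6.

The Hessian of f at 0 is [[0, 0], [0, 0]] with rank 0, so corank 2. A Groebner basis of the Jacobian ideal J(f) in C{x,y} is {-32*x*y/5 + y^4 - 48*y^2/5, x*y^2 + 3*y^3/2, x^2 + 7*x*y/2 + 3*y^2}; counting standard monomials gives mu = 6. Corank 2; j^3 = (x + 2*y)*(2*x + 3*y)^2 has shape L^2 M (L != M), so D-series; mu = 6 gives D_6.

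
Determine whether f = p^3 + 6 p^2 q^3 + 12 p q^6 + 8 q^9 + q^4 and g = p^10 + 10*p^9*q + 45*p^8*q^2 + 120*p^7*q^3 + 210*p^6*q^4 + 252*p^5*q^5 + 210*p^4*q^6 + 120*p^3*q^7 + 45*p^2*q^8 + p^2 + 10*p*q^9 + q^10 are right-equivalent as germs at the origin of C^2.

No.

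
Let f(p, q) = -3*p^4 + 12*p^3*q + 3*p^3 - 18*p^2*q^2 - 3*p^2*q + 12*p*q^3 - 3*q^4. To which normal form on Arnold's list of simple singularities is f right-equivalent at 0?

The Hessian of f at 0 has rank 0. Corank 2; j^3 = 3*p^2*(p - q) has shape L^2 M (L != M), so D-series; mu = 5 gives D_5.

D_5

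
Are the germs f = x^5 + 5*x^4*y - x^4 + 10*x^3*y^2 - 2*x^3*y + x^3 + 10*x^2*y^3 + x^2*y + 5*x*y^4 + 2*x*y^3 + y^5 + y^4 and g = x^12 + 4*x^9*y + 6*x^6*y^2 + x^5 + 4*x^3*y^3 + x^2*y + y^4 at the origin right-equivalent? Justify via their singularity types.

Yes.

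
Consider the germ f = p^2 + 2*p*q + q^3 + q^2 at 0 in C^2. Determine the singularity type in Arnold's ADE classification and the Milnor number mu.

Type A2, Milnor number mu = 2.

The Hessian of f at 0 has rank 1. Corank 1: A-series; mu = 2 gives A_2.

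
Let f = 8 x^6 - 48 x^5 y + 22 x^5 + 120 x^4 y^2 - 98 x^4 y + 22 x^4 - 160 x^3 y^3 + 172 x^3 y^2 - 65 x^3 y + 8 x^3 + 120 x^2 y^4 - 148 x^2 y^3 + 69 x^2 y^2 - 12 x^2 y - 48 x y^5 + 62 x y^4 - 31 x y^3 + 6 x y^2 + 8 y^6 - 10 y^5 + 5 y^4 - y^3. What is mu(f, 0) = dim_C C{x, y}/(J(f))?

7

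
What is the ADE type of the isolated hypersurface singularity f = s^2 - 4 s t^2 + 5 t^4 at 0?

A3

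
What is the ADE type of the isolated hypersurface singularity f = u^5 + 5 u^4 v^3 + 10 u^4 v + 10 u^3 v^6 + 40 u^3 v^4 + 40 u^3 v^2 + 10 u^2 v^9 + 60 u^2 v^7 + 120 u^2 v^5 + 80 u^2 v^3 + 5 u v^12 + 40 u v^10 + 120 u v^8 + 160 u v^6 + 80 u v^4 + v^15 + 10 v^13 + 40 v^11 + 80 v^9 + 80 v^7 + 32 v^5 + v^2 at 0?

A4

The Hessian of f at 0 has rank 1. Corank 1: A-series; mu = 4 gives A_4.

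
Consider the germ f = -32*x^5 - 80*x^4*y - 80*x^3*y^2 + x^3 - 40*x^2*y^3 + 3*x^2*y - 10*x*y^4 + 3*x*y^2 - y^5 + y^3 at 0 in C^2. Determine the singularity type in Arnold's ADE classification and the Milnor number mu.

Type E_{8}, Milnor number mu = 8.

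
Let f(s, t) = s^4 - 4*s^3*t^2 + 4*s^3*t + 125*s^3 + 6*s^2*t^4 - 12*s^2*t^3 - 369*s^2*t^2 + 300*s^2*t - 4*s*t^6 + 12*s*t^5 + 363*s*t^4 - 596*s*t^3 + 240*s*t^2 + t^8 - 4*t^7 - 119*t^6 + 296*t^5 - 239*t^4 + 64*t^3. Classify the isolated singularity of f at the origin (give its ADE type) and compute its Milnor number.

Type E_6, Milnor number mu = 6.

The Hessian of f at 0 has rank 0. Corank 2; j^3 = (5*s + 4*t)^3 is a perfect cube, so E-series; the 4-jet and mu = 6 give E_6.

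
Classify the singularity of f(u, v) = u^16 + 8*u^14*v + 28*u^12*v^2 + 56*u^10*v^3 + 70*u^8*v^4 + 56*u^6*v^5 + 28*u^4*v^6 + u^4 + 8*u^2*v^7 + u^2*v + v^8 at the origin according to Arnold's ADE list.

The Hessian of f at 0 is [[0, 0], [0, 0]] with rank 0, so corank 2. A Groebner basis of the Jacobian ideal J(f) in C{u,v} is {u^2/8 + v^7, u^3, u*v}; counting standard monomials gives mu = 9. Corank 2; j^3 = u^2*v has shape L^2 M (L != M), so D-series; mu = 9 gives D_9.

D_{9}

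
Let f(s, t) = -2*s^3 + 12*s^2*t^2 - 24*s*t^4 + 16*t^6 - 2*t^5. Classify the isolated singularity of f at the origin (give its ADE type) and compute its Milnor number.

The Hessian of f at 0 has rank 0. Corank 2; j^3 = -2*s^3 is a perfect cube, so E-series; the 5-jet and mu = 8 give E_8.

Type E_{8}, Milnor number mu = 8.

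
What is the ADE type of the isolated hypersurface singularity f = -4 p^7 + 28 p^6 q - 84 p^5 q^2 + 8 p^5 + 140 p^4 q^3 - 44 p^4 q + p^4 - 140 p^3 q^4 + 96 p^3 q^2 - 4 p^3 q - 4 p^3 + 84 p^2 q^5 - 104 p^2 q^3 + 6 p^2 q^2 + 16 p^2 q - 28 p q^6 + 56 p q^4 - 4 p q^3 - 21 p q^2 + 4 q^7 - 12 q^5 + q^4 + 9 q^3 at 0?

D5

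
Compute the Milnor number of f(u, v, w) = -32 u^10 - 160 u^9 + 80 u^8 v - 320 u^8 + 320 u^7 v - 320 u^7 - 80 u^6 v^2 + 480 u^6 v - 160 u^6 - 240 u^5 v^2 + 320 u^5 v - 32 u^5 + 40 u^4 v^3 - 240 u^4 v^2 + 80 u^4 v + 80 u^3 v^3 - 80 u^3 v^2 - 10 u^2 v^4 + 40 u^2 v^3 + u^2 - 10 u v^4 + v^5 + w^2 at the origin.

4

The Hessian of f at 0 is [[2, 0, 0], [0, 0, 0], [0, 0, 2]] with rank 2, so corank 1. A Groebner basis of the Jacobian ideal J(f) in C{u,v,w} is {v^4, u, w}; counting standard monomials gives mu = 4. Corank 1: A-series; mu = 4 gives A_4.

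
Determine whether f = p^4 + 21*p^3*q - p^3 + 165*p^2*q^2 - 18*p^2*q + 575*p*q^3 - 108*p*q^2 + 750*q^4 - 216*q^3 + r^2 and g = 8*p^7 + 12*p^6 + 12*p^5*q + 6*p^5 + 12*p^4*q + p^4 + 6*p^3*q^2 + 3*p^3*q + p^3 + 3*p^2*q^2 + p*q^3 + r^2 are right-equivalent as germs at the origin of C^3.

Yes.

The Hessian of f at 0 has rank 1. Corank 2; j^3 = -(p + 6*q)^3 is a perfect cube, so E-series; the 4-jet and mu = 7 give E_7. The Hessian of g at 0 has rank 1. Corank 2; j^3 = p^3 is a perfect cube, so E-series; the 4-jet and mu = 7 give E_7. Both have type E_7, hence right-equivalent.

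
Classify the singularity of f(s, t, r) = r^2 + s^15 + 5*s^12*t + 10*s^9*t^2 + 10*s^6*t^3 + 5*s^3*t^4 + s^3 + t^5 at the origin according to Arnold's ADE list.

E_8

The Hessian of f at 0 is [[0, 0, 0], [0, 0, 0], [0, 0, 2]] with rank 1, so corank 2. A Groebner basis of the Jacobian ideal J(f) in C{s,t,r} is {t^4, s^2, r}; counting standard monomials gives mu = 8. Corank 2; j^3 = s^3 is a perfect cube, so E-series; the 5-jet and mu = 8 give E_8.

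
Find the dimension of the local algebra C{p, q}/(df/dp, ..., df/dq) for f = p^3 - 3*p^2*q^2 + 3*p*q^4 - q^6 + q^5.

The Hessian of f at 0 has rank 0. Corank 2; j^3 = p^3 is a perfect cube, so E-series; the 5-jet and mu = 8 give E_8.

8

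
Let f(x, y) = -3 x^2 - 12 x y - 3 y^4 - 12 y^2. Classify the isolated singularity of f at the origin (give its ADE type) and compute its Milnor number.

Type A_{3}, Milnor number mu = 3.

The Hessian of f at 0 has rank 1. Corank 1: A-series; mu = 3 gives A_3.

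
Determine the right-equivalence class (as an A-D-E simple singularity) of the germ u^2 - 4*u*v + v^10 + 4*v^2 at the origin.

The Hessian of f at 0 is [[2, -4], [-4, 8]] with rank 1, so corank 1. A Groebner basis of the Jacobian ideal J(f) in C{u,v} is {v^9, u - 2*v}; counting standard monomials gives mu = 9. Corank 1: A-series; mu = 9 gives A_9.

A_{9}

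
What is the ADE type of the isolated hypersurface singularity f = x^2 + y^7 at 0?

A_6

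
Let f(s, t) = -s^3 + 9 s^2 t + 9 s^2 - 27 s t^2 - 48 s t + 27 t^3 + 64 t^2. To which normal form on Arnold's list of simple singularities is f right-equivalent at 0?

The Hessian of f at 0 has rank 1. Corank 1: A-series; mu = 2 gives A_2.

A_2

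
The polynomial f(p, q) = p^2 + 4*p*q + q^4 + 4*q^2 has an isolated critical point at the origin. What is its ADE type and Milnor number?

Type A_{3}, Milnor number mu = 3.

The Hessian of f at 0 is [[2, 4], [4, 8]] with rank 1, so corank 1. A Groebner basis of the Jacobian ideal J(f) in C{p,q} is {q^3, p + 2*q}; counting standard monomials gives mu = 3. Corank 1: A-series; mu = 3 gives A_3.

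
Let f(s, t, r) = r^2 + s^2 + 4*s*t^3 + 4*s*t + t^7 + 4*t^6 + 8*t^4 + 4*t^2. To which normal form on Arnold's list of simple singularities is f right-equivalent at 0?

A6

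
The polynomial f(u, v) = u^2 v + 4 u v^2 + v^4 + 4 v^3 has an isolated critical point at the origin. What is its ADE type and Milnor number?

Type D_{5}, Milnor number mu = 5.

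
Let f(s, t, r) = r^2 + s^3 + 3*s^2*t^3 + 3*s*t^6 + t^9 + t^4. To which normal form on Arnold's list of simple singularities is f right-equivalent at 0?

The Hessian of f at 0 has rank 1. Corank 2; j^3 = s^3 is a perfect cube, so E-series; the 4-jet and mu = 6 give E_6.

E6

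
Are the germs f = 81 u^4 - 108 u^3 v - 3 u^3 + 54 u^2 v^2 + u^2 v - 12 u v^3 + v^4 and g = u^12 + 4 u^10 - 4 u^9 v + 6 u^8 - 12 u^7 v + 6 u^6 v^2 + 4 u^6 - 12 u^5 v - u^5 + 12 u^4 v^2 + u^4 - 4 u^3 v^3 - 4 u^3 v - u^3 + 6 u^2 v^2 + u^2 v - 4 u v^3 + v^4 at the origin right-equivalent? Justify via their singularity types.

The Hessian of f at 0 has rank 0. Corank 2; j^3 = -u^2*(3*u - v) has shape L^2 M (L != M), so D-series; mu = 5 gives D_5. The Hessian of g at 0 has rank 0. Corank 2; j^3 = -u^2*(u - v) has shape L^2 M (L != M), so D-series; mu = 5 gives D_5. Both have type D_5, hence right-equivalent.

Yes.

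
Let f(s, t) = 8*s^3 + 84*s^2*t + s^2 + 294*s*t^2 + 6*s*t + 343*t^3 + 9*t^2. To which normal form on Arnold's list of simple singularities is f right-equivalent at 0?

A_{2}

The Hessian of f at 0 is [[2, 6], [6, 18]] with rank 1, so corank 1. A Groebner basis of the Jacobian ideal J(f) in C{s,t} is {t^2, s + 3*t}; counting standard monomials gives mu = 2. Corank 1: A-series; mu = 2 gives A_2.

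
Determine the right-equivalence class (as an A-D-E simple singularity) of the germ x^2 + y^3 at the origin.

A_2

The Hessian of f at 0 is [[2, 0], [0, 0]] with rank 1, so corank 1. A Groebner basis of the Jacobian ideal J(f) in C{x,y} is {y^2, x}; counting standard monomials gives mu = 2. Corank 1: A-series; mu = 2 gives A_2.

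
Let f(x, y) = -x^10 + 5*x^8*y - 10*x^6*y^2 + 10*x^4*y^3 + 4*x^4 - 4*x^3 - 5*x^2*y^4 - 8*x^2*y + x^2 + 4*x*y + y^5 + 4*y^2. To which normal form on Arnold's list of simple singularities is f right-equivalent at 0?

The Hessian of f at 0 has rank 1. Corank 1: A-series; mu = 4 gives A_4.

A_4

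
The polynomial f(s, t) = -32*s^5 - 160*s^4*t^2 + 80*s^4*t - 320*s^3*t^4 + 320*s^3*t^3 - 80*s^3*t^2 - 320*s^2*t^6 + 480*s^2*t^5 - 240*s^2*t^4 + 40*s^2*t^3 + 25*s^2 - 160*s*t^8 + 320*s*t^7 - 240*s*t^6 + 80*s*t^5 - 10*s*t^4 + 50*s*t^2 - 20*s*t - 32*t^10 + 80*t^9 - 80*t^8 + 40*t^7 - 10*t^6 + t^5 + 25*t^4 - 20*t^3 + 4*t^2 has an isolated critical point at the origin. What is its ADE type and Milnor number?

Type A_{4}, Milnor number mu = 4.

The Hessian of f at 0 has rank 1. Corank 1: A-series; mu = 4 gives A_4.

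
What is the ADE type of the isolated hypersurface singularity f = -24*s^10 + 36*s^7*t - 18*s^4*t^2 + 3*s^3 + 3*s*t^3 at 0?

The Hessian of f at 0 has rank 0. Corank 2; j^3 = 3*s^3 is a perfect cube, so E-series; the 4-jet and mu = 7 give E_7.

E_7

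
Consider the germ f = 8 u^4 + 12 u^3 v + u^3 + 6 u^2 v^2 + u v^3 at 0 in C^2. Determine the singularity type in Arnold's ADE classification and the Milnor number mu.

The Hessian of f at 0 is [[0, 0], [0, 0]] with rank 0, so corank 2. A Groebner basis of the Jacobian ideal J(f) in C{u,v} is {3*u^2/4 + v^4 + v^3/4, u^3, u^2*v - u^2/4 - v^3/12, u^2 + u*v^2 + v^3/3}; counting standard monomials gives mu = 7. Corank 2; j^3 = u^3 is a perfect cube, so E-series; the 4-jet and mu = 7 give E_7.

Type E7, Milnor number mu = 7.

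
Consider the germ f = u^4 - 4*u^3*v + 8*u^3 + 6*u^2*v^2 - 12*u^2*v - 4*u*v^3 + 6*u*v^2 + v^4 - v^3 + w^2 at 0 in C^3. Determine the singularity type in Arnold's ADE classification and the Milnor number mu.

Type E_6, Milnor number mu = 6.

The Hessian of f at 0 is [[0, 0, 0], [0, 0, 0], [0, 0, 2]] with rank 1, so corank 2. A Groebner basis of the Jacobian ideal J(f) in C{u,v,w} is {v^4, u*v^2 - 2*v^3/3, u^2 - u*v + v^2/4, w}; counting standard monomials gives mu = 6. Corank 2; j^3 = (2*u - v)^3 is a perfect cube, so E-series; the 4-jet and mu = 6 give E_6.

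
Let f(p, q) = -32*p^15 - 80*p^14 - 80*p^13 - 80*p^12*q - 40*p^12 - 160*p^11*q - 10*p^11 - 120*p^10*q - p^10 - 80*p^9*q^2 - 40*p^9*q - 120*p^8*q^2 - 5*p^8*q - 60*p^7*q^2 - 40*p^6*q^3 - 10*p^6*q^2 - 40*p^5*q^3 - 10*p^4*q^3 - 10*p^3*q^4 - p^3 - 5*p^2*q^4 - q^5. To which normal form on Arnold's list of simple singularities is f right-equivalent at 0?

E_{8}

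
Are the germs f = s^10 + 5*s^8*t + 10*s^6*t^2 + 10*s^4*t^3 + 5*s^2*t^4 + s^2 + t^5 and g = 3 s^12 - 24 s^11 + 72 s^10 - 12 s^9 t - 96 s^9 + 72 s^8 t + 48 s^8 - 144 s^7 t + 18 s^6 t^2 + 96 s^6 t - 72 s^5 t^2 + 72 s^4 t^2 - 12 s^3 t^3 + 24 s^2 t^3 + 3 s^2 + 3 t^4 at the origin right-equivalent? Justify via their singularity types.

No.

The Hessian of f at 0 has rank 1. Corank 1: A-series; mu = 4 gives A_4. The Hessian of g at 0 has rank 1. Corank 1: A-series; mu = 3 gives A_3. f is A_4 but g is A_3, hence not right-equivalent.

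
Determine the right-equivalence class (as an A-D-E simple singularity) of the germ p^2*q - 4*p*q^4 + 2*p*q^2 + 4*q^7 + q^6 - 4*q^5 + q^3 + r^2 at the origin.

D7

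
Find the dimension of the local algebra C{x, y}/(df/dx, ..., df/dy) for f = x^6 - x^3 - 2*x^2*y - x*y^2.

7

The Hessian of f at 0 is [[0, 0], [0, 0]] with rank 0, so corank 2. A Groebner basis of the Jacobian ideal J(f) in C{x,y} is {x*y/6 + y^5 + y^2/6, x*y^2 + y^3, x^2 + x*y}; counting standard monomials gives mu = 7. Corank 2; j^3 = -x*(x + y)^2 has shape L^2 M (L != M), so D-series; mu = 7 gives D_7.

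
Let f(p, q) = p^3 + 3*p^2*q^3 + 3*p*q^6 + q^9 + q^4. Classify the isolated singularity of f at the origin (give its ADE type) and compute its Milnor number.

Type E_6, Milnor number mu = 6.

The Hessian of f at 0 is [[0, 0], [0, 0]] with rank 0, so corank 2. A Groebner basis of the Jacobian ideal J(f) in C{p,q} is {q^3, p^2}; counting standard monomials gives mu = 6. Corank 2; j^3 = p^3 is a perfect cube, so E-series; the 4-jet and mu = 6 give E_6.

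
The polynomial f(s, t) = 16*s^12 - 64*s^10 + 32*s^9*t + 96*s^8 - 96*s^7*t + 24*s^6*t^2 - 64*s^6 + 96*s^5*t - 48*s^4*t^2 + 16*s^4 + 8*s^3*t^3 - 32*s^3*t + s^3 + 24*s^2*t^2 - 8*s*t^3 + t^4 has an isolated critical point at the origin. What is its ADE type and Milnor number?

The Hessian of f at 0 has rank 0. Corank 2; j^3 = s^3 is a perfect cube, so E-series; the 4-jet and mu = 6 give E_6.

Type E6, Milnor number mu = 6.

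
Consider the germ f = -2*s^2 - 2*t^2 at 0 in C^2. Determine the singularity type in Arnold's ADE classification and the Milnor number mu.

Type A_{1}, Milnor number mu = 1.

The Hessian of f at 0 has rank 2. Corank 0: nondegenerate Morse point, so A_1.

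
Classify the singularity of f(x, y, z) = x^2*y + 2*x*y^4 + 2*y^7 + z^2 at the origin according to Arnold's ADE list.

The Hessian of f at 0 is [[0, 0, 0], [0, 0, 0], [0, 0, 2]] with rank 1, so corank 2. A Groebner basis of the Jacobian ideal J(f) in C{x,y,z} is {-x^2/6 + x*y^3, x*y + y^4, x^3, x^2*y, z}; counting standard monomials gives mu = 8. Corank 2; j^3 = x^2*y has shape L^2 M (L != M), so D-series; mu = 8 gives D_8.

D8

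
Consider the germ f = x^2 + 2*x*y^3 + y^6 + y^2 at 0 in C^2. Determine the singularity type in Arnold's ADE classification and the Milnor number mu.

The Hessian of f at 0 is [[2, 0], [0, 2]] with rank 2, so corank 0. A Groebner basis of the Jacobian ideal J(f) in C{x,y} is {x, y}; counting standard monomials gives mu = 1. Corank 0: nondegenerate Morse point, so A_1.

Type A_{1}, Milnor number mu = 1.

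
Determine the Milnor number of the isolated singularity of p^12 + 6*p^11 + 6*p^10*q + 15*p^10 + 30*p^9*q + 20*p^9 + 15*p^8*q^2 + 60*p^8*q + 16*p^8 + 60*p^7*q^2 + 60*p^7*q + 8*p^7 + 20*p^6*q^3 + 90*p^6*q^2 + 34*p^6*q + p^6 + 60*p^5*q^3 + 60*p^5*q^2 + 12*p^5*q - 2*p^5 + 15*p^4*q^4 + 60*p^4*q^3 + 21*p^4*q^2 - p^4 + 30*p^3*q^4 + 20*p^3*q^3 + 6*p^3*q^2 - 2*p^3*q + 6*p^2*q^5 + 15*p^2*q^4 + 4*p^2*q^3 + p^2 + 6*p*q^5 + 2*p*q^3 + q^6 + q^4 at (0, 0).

The Hessian of f at 0 has rank 1. Corank 1: A-series; mu = 3 gives A_3.

3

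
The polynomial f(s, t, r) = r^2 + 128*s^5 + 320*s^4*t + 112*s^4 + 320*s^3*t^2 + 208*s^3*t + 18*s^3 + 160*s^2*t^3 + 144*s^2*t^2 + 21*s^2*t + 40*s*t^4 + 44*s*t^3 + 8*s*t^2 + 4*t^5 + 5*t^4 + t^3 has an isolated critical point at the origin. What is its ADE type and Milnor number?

The Hessian of f at 0 is [[0, 0, 0], [0, 0, 0], [0, 0, 2]] with rank 1, so corank 2. A Groebner basis of the Jacobian ideal J(f) in C{s,t,r} is {s*t^2 + 27*s*t/2 + 9*t^2/2, -81*s*t/2 + t^3 - 27*t^2/2, s^2 + 4*s*t/3 + t^2/3, r}; counting standard monomials gives mu = 5. Corank 2; j^3 = (2*s + t)*(3*s + t)^2 has shape L^2 M (L != M), so D-series; mu = 5 gives D_5.

Type D5, Milnor number mu = 5.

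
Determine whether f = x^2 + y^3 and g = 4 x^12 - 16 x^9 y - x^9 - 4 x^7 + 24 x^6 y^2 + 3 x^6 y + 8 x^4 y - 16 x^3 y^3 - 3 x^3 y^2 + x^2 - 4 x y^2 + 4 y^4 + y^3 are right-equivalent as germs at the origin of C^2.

Yes.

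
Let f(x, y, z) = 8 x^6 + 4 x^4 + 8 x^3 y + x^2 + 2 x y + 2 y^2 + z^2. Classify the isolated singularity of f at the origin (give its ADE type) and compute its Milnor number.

Type A1, Milnor number mu = 1.

The Hessian of f at 0 has rank 3. Corank 0: nondegenerate Morse point, so A_1.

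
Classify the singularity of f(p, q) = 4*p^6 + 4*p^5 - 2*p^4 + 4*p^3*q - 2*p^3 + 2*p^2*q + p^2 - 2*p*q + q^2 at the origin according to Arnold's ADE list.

A_3

The Hessian of f at 0 has rank 1. Corank 1: A-series; mu = 3 gives A_3.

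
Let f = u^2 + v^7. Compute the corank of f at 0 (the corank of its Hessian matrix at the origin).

Hessian at 0 has rank 1.

1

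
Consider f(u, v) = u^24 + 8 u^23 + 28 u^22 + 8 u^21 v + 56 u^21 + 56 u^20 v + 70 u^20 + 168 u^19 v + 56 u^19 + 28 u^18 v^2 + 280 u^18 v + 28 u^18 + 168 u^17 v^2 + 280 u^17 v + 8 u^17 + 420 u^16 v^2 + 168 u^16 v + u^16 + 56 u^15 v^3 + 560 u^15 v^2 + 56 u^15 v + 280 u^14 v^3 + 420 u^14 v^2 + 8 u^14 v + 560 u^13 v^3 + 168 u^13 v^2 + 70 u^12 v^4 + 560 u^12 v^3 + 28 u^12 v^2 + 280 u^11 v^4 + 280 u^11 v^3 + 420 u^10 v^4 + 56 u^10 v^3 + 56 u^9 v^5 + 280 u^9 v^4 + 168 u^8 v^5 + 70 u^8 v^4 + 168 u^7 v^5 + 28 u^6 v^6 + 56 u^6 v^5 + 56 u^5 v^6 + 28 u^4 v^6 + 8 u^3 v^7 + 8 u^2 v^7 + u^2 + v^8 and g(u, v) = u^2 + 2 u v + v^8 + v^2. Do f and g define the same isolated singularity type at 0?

Yes.

The Hessian of f at 0 is [[2, 0], [0, 0]] with rank 1, so corank 1. A Groebner basis of the Jacobian ideal J(f) in C{u,v} is {v^7, u}; counting standard monomials gives mu = 7. Corank 1: A-series; mu = 7 gives A_7. The Hessian of g at 0 is [[2, 2], [2, 2]] with rank 1, so corank 1. A Groebner basis of the Jacobian ideal J(g) in C{u,v} is {v^7, u + v}; counting standard monomials gives mu = 7. Corank 1: A-series; mu = 7 gives A_7. Both have type A_7, hence right-equivalent.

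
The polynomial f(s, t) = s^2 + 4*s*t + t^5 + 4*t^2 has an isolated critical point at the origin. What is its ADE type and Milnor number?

Type A_{4}, Milnor number mu = 4.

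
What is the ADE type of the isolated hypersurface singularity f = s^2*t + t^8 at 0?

D9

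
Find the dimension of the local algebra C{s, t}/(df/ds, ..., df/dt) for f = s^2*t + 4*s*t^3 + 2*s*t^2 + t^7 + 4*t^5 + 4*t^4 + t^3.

8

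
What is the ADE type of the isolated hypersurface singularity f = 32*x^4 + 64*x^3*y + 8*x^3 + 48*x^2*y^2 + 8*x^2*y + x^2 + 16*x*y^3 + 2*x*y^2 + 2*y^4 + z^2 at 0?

A_3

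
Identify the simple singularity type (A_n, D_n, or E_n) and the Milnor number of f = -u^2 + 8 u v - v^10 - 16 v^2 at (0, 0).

The Hessian of f at 0 has rank 1. Corank 1: A-series; mu = 9 gives A_9.

Type A9, Milnor number mu = 9.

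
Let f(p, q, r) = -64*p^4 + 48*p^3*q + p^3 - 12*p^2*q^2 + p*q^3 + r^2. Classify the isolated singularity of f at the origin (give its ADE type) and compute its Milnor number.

The Hessian of f at 0 is [[0, 0, 0], [0, 0, 0], [0, 0, 2]] with rank 1, so corank 2. A Groebner basis of the Jacobian ideal J(f) in C{p,q,r} is {3*p^2/16 + q^4 + q^3/16, p^3, p^2*q - p^2/16 - q^3/48, -p^2/2 + p*q^2 - q^3/6, r}; counting standard monomials gives mu = 7. Corank 2; j^3 = p^3 is a perfect cube, so E-series; the 4-jet and mu = 7 give E_7.

Type E_{7}, Milnor number mu = 7.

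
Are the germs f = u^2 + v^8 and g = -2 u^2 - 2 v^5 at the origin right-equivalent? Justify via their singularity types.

No.

The Hessian of f at 0 has rank 1. Corank 1: A-series; mu = 7 gives A_7. The Hessian of g at 0 has rank 1. Corank 1: A-series; mu = 4 gives A_4. f is A_7 but g is A_4, hence not right-equivalent.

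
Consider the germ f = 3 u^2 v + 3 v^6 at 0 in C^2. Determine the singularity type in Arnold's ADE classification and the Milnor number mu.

Type D_7, Milnor number mu = 7.

The Hessian of f at 0 is [[0, 0], [0, 0]] with rank 0, so corank 2. A Groebner basis of the Jacobian ideal J(f) in C{u,v} is {u^2/6 + v^5, u^3, u*v}; counting standard monomials gives mu = 7. Corank 2; j^3 = 3*u^2*v has shape L^2 M (L != M), so D-series; mu = 7 gives D_7.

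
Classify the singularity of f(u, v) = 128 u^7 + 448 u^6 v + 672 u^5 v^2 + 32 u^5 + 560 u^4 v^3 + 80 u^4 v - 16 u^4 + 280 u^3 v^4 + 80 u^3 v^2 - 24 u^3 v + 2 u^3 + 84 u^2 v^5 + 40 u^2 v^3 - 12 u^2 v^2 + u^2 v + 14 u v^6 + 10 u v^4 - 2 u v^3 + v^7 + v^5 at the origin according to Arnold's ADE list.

D_8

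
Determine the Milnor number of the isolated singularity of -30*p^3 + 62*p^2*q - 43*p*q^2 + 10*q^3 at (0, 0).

4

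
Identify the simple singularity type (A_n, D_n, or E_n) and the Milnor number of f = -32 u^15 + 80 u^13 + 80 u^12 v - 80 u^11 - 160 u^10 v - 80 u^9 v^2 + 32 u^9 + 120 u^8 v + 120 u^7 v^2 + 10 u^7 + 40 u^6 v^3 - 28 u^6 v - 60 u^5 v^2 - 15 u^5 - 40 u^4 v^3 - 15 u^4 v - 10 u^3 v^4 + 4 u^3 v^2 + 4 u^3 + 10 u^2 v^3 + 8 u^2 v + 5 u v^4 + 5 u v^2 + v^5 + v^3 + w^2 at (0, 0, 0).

Type D6, Milnor number mu = 6.

The Hessian of f at 0 is [[0, 0, 0], [0, 0, 0], [0, 0, 2]] with rank 1, so corank 2. A Groebner basis of the Jacobian ideal J(f) in C{u,v,w} is {-32*u*v + v^4 - 16*v^2, u*v^2 + v^3/2, u^2 + 7*u*v/2 + 3*v^2/2, w}; counting standard monomials gives mu = 6. Corank 2; j^3 = (u + v)*(2*u + v)^2 has shape L^2 M (L != M), so D-series; mu = 6 gives D_6.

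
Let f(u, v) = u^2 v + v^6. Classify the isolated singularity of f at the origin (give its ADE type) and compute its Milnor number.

Type D_{7}, Milnor number mu = 7.

The Hessian of f at 0 is [[0, 0], [0, 0]] with rank 0, so corank 2. A Groebner basis of the Jacobian ideal J(f) in C{u,v} is {u^2/6 + v^5, u^3, u*v}; counting standard monomials gives mu = 7. Corank 2; j^3 = u^2*v has shape L^2 M (L != M), so D-series; mu = 7 gives D_7.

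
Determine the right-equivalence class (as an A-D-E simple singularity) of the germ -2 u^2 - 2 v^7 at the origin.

The Hessian of f at 0 has rank 1. Corank 1: A-series; mu = 6 gives A_6.

A6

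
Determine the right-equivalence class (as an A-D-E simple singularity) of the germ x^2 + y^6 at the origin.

A5

The Hessian of f at 0 has rank 1. Corank 1: A-series; mu = 5 gives A_5.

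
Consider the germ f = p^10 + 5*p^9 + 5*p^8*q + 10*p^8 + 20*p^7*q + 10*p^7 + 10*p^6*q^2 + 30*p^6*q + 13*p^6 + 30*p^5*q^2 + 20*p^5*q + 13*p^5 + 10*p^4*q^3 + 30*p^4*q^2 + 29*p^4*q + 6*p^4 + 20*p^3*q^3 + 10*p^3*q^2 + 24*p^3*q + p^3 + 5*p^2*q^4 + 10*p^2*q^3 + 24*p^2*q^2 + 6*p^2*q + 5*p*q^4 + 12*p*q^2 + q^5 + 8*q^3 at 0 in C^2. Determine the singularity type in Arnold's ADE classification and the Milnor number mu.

Type E8, Milnor number mu = 8.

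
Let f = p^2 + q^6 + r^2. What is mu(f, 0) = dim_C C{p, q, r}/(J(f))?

The Hessian of f at 0 is [[2, 0, 0], [0, 0, 0], [0, 0, 2]] with rank 2, so corank 1. A Groebner basis of the Jacobian ideal J(f) in C{p,q,r} is {q^5, p, r}; counting standard monomials gives mu = 5. Corank 1: A-series; mu = 5 gives A_5.

5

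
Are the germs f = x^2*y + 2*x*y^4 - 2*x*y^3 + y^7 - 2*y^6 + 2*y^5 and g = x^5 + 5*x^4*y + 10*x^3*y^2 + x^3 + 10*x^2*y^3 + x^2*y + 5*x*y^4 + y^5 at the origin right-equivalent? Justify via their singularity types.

Yes.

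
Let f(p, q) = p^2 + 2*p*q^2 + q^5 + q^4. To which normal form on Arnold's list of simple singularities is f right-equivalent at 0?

The Hessian of f at 0 has rank 1. Corank 1: A-series; mu = 4 gives A_4.

A4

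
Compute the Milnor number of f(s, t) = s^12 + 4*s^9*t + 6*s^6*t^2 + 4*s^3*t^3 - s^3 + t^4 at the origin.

6

The Hessian of f at 0 has rank 0. Corank 2; j^3 = -s^3 is a perfect cube, so E-series; the 4-jet and mu = 6 give E_6.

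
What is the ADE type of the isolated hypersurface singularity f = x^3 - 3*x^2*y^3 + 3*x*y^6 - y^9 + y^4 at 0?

The Hessian of f at 0 has rank 0. Corank 2; j^3 = x^3 is a perfect cube, so E-series; the 4-jet and mu = 6 give E_6.

E_6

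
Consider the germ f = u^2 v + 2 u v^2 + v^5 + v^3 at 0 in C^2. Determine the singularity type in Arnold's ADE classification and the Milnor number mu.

The Hessian of f at 0 has rank 0. Corank 2; j^3 = v*(u + v)^2 has shape L^2 M (L != M), so D-series; mu = 6 gives D_6.

Type D_6, Milnor number mu = 6.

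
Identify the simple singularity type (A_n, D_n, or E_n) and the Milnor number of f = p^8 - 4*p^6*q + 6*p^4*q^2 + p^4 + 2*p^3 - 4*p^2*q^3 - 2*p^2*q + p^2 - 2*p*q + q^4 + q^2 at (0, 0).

The Hessian of f at 0 is [[2, -2], [-2, 2]] with rank 1, so corank 1. A Groebner basis of the Jacobian ideal J(f) in C{p,q} is {p^2 + p - q, p*q + p - q, p + q^2 - q}; counting standard monomials gives mu = 3. Corank 1: A-series; mu = 3 gives A_3.

Type A3, Milnor number mu = 3.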